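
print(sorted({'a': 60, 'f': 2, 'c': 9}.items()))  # [('a', 60), ('c', 9), ('f', 2)]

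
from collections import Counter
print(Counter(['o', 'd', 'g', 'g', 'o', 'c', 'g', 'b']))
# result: Counter({'g': 3, 'o': 2, 'd': 1, 'c': 1, 'b': 1})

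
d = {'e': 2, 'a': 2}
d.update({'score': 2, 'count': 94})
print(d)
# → {'e': 2, 'a': 2, 'score': 2, 'count': 94}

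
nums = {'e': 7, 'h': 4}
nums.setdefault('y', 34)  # 34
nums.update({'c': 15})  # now {'e': 7, 'h': 4, 'y': 34, 'c': 15}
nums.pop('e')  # 7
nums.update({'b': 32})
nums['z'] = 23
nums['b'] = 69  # {'h': 4, 'y': 34, 'c': 15, 'b': 69, 'z': 23}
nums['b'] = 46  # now {'h': 4, 'y': 34, 'c': 15, 'b': 46, 'z': 23}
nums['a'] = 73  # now {'h': 4, 'y': 34, 'c': 15, 'b': 46, 'z': 23, 'a': 73}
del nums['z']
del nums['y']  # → {'h': 4, 'c': 15, 'b': 46, 'a': 73}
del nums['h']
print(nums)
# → {'c': 15, 'b': 46, 'a': 73}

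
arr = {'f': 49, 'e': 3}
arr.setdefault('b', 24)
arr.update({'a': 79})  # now {'f': 49, 'e': 3, 'b': 24, 'a': 79}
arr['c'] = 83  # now {'f': 49, 'e': 3, 'b': 24, 'a': 79, 'c': 83}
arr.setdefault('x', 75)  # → 75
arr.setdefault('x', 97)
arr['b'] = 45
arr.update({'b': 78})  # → {'f': 49, 'e': 3, 'b': 78, 'a': 79, 'c': 83, 'x': 75}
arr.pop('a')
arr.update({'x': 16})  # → {'f': 49, 'e': 3, 'b': 78, 'c': 83, 'x': 16}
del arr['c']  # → {'f': 49, 'e': 3, 'b': 78, 'x': 16}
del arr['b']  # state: {'f': 49, 'e': 3, 'x': 16}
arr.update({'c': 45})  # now {'f': 49, 'e': 3, 'x': 16, 'c': 45}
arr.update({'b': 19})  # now {'f': 49, 'e': 3, 'x': 16, 'c': 45, 'b': 19}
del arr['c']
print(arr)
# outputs {'f': 49, 'e': 3, 'x': 16, 'b': 19}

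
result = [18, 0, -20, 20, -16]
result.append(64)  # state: [18, 0, -20, 20, -16, 64]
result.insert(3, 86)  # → [18, 0, -20, 86, 20, -16, 64]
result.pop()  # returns 64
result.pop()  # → -16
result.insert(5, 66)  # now [18, 0, -20, 86, 20, 66]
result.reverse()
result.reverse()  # [18, 0, -20, 86, 20, 66]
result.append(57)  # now [18, 0, -20, 86, 20, 66, 57]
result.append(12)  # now [18, 0, -20, 86, 20, 66, 57, 12]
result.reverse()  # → [12, 57, 66, 20, 86, -20, 0, 18]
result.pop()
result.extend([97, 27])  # [12, 57, 66, 20, 86, -20, 0, 97, 27]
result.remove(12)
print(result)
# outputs [57, 66, 20, 86, -20, 0, 97, 27]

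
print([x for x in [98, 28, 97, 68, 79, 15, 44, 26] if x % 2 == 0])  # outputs [98, 28, 68, 44, 26]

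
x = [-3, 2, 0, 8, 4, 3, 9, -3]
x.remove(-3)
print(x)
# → [2, 0, 8, 4, 3, 9, -3]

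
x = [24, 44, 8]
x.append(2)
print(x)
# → [24, 44, 8, 2]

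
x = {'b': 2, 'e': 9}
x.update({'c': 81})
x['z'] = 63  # {'b': 2, 'e': 9, 'c': 81, 'z': 63}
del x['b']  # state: {'e': 9, 'c': 81, 'z': 63}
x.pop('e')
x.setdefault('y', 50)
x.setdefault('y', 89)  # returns 50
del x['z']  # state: {'c': 81, 'y': 50}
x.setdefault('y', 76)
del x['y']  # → {'c': 81}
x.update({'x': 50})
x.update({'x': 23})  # {'c': 81, 'x': 23}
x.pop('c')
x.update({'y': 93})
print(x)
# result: {'x': 23, 'y': 93}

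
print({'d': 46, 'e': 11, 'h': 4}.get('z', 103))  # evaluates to 103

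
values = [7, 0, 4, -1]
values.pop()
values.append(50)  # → [7, 0, 4, 50]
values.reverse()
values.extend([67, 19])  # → [50, 4, 0, 7, 67, 19]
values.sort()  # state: [0, 4, 7, 19, 50, 67]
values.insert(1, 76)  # [0, 76, 4, 7, 19, 50, 67]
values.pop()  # 67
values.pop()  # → 50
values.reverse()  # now [19, 7, 4, 76, 0]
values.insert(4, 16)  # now [19, 7, 4, 76, 16, 0]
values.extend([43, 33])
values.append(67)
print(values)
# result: [19, 7, 4, 76, 16, 0, 43, 33, 67]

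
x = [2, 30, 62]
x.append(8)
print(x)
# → [2, 30, 62, 8]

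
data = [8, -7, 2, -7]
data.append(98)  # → [8, -7, 2, -7, 98]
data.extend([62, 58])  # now [8, -7, 2, -7, 98, 62, 58]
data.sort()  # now [-7, -7, 2, 8, 58, 62, 98]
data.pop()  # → 98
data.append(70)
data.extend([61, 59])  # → [-7, -7, 2, 8, 58, 62, 70, 61, 59]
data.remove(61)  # [-7, -7, 2, 8, 58, 62, 70, 59]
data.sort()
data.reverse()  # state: [70, 62, 59, 58, 8, 2, -7, -7]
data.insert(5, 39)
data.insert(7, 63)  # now [70, 62, 59, 58, 8, 39, 2, 63, -7, -7]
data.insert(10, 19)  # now [70, 62, 59, 58, 8, 39, 2, 63, -7, -7, 19]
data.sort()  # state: [-7, -7, 2, 8, 19, 39, 58, 59, 62, 63, 70]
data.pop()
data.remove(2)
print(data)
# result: [-7, -7, 8, 19, 39, 58, 59, 62, 63]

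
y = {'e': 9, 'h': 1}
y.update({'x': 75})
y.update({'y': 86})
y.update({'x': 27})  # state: {'e': 9, 'h': 1, 'x': 27, 'y': 86}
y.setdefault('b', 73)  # 73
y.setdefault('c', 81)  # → 81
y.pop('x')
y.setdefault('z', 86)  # 86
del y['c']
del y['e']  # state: {'h': 1, 'y': 86, 'b': 73, 'z': 86}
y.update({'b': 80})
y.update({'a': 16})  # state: {'h': 1, 'y': 86, 'b': 80, 'z': 86, 'a': 16}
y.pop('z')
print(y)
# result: {'h': 1, 'y': 86, 'b': 80, 'a': 16}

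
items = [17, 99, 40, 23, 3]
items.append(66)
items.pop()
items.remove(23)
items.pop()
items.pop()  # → 40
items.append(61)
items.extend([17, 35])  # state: [17, 99, 61, 17, 35]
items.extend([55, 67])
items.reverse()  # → [67, 55, 35, 17, 61, 99, 17]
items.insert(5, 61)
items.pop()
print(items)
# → [67, 55, 35, 17, 61, 61, 99]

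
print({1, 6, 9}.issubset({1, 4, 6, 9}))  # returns True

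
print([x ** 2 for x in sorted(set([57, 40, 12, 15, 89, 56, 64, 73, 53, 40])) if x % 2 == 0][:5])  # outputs [144, 1600, 3136, 4096]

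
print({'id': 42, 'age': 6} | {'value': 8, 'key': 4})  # {'id': 42, 'age': 6, 'value': 8, 'key': 4}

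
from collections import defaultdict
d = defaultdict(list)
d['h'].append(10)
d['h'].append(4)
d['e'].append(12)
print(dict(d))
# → {'h': [10, 4], 'e': [12]}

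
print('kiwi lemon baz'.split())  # ['kiwi', 'lemon', 'baz']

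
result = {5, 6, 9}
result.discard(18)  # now {5, 6, 9}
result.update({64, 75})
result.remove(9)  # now {5, 6, 64, 75}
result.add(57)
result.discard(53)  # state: {5, 6, 57, 64, 75}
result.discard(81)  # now {5, 6, 57, 64, 75}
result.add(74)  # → {5, 6, 57, 64, 74, 75}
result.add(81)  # {5, 6, 57, 64, 74, 75, 81}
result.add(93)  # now {5, 6, 57, 64, 74, 75, 81, 93}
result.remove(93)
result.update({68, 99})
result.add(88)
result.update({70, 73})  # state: {5, 6, 57, 64, 68, 70, 73, 74, 75, 81, 88, 99}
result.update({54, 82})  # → {5, 6, 54, 57, 64, 68, 70, 73, 74, 75, 81, 82, 88, 99}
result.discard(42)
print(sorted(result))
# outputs [5, 6, 54, 57, 64, 68, 70, 73, 74, 75, 81, 82, 88, 99]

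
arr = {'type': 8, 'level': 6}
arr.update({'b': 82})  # {'type': 8, 'level': 6, 'b': 82}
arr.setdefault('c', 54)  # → 54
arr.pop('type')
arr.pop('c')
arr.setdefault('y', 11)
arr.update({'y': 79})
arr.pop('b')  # 82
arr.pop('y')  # 79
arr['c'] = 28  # {'level': 6, 'c': 28}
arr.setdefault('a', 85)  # 85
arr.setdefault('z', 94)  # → 94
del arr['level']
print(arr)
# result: {'c': 28, 'a': 85, 'z': 94}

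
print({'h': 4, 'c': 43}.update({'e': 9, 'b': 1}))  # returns None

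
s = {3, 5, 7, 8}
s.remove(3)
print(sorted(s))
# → [5, 7, 8]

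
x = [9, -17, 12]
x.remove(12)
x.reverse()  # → [-17, 9]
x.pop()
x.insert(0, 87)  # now [87, -17]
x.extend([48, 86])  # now [87, -17, 48, 86]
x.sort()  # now [-17, 48, 86, 87]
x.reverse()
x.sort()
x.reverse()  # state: [87, 86, 48, -17]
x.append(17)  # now [87, 86, 48, -17, 17]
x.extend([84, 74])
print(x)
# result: [87, 86, 48, -17, 17, 84, 74]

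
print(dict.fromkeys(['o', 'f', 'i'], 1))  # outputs {'o': 1, 'f': 1, 'i': 1}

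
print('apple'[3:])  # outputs le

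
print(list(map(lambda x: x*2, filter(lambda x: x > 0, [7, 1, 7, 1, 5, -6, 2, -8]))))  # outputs [14, 2, 14, 2, 10, 4]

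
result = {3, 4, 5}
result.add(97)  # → {3, 4, 5, 97}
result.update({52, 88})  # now {3, 4, 5, 52, 88, 97}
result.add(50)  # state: {3, 4, 5, 50, 52, 88, 97}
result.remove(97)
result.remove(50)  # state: {3, 4, 5, 52, 88}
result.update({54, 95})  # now {3, 4, 5, 52, 54, 88, 95}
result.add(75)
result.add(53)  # {3, 4, 5, 52, 53, 54, 75, 88, 95}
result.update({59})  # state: {3, 4, 5, 52, 53, 54, 59, 75, 88, 95}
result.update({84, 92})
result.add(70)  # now {3, 4, 5, 52, 53, 54, 59, 70, 75, 84, 88, 92, 95}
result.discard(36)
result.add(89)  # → {3, 4, 5, 52, 53, 54, 59, 70, 75, 84, 88, 89, 92, 95}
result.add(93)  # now {3, 4, 5, 52, 53, 54, 59, 70, 75, 84, 88, 89, 92, 93, 95}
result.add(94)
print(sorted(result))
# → [3, 4, 5, 52, 53, 54, 59, 70, 75, 84, 88, 89, 92, 93, 94, 95]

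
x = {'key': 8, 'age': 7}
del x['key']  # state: {'age': 7}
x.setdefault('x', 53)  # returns 53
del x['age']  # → {'x': 53}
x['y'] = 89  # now {'x': 53, 'y': 89}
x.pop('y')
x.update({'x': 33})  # {'x': 33}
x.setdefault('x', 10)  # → 33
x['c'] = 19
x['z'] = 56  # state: {'x': 33, 'c': 19, 'z': 56}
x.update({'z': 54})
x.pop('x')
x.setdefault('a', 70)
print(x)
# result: {'c': 19, 'z': 54, 'a': 70}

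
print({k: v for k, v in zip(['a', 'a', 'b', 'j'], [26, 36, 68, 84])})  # {'a': 36, 'b': 68, 'j': 84}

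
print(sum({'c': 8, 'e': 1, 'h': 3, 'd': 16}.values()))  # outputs 28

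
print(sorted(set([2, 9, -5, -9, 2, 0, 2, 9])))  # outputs [-9, -5, 0, 2, 9]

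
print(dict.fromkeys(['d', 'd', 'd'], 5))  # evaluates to {'d': 5}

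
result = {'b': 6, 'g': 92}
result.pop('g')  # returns 92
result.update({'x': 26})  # {'b': 6, 'x': 26}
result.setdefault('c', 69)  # 69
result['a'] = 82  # {'b': 6, 'x': 26, 'c': 69, 'a': 82}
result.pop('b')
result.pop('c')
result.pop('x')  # 26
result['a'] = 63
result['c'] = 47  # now {'a': 63, 'c': 47}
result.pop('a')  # 63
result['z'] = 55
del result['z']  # {'c': 47}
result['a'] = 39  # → {'c': 47, 'a': 39}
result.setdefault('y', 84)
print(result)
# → {'c': 47, 'a': 39, 'y': 84}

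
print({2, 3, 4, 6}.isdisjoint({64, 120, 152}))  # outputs True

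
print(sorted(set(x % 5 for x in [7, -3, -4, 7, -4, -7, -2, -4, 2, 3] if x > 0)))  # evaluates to [2, 3]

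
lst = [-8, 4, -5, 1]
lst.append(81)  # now [-8, 4, -5, 1, 81]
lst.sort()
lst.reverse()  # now [81, 4, 1, -5, -8]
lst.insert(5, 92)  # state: [81, 4, 1, -5, -8, 92]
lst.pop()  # 92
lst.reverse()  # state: [-8, -5, 1, 4, 81]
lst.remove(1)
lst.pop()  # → 81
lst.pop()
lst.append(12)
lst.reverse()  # [12, -5, -8]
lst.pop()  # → -8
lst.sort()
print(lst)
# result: [-5, 12]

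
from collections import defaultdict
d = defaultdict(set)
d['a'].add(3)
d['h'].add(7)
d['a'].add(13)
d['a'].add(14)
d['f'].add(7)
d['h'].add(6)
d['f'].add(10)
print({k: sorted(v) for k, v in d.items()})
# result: {'a': [3, 13, 14], 'h': [6, 7], 'f': [7, 10]}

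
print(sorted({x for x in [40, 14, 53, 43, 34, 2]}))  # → [2, 14, 34, 40, 43, 53]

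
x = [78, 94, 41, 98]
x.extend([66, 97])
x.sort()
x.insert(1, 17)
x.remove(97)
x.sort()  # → [17, 41, 66, 78, 94, 98]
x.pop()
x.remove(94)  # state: [17, 41, 66, 78]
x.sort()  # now [17, 41, 66, 78]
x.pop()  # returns 78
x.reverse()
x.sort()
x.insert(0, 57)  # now [57, 17, 41, 66]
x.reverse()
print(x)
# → [66, 41, 17, 57]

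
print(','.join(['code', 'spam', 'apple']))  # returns code,spam,apple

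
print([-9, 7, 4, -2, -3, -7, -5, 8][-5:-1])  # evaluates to [-2, -3, -7, -5]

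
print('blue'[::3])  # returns be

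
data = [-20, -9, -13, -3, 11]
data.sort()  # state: [-20, -13, -9, -3, 11]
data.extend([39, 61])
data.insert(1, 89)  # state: [-20, 89, -13, -9, -3, 11, 39, 61]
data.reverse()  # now [61, 39, 11, -3, -9, -13, 89, -20]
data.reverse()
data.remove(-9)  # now [-20, 89, -13, -3, 11, 39, 61]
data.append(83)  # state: [-20, 89, -13, -3, 11, 39, 61, 83]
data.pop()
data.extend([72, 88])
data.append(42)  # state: [-20, 89, -13, -3, 11, 39, 61, 72, 88, 42]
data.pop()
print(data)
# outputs [-20, 89, -13, -3, 11, 39, 61, 72, 88]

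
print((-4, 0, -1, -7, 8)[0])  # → -4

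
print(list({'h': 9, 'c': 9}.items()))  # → [('h', 9), ('c', 9)]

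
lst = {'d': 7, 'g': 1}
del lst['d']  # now {'g': 1}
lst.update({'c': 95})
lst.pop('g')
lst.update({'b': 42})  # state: {'c': 95, 'b': 42}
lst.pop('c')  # 95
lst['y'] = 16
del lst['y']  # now {'b': 42}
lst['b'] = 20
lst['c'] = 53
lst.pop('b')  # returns 20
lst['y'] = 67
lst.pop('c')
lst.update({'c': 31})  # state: {'y': 67, 'c': 31}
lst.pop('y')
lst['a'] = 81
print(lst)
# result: {'c': 31, 'a': 81}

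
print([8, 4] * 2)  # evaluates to [8, 4, 8, 4]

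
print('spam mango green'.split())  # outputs ['spam', 'mango', 'green']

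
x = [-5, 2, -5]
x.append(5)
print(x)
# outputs [-5, 2, -5, 5]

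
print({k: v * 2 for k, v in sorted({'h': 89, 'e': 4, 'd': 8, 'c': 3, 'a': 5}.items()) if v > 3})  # {'a': 10, 'd': 16, 'e': 8, 'h': 178}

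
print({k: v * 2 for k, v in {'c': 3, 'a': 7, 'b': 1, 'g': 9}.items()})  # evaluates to {'c': 6, 'a': 14, 'b': 2, 'g': 18}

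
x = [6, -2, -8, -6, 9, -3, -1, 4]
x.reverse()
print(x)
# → [4, -1, -3, 9, -6, -8, -2, 6]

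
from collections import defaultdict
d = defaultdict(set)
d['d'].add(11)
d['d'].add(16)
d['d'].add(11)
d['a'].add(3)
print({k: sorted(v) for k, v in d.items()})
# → {'d': [11, 16], 'a': [3]}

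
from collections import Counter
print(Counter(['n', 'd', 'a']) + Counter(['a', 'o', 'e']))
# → Counter({'a': 2, 'n': 1, 'd': 1, 'o': 1, 'e': 1})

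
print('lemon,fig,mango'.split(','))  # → ['lemon', 'fig', 'mango']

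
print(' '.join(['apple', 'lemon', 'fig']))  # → apple lemon fig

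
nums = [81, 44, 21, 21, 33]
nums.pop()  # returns 33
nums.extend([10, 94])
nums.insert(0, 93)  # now [93, 81, 44, 21, 21, 10, 94]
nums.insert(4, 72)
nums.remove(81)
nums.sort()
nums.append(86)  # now [10, 21, 21, 44, 72, 93, 94, 86]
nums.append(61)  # [10, 21, 21, 44, 72, 93, 94, 86, 61]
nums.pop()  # 61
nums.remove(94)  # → [10, 21, 21, 44, 72, 93, 86]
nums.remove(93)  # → [10, 21, 21, 44, 72, 86]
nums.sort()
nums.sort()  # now [10, 21, 21, 44, 72, 86]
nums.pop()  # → 86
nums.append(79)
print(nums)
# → [10, 21, 21, 44, 72, 79]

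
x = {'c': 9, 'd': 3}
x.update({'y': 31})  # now {'c': 9, 'd': 3, 'y': 31}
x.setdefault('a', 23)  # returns 23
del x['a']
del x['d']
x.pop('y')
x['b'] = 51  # {'c': 9, 'b': 51}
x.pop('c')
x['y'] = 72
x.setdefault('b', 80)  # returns 51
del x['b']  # {'y': 72}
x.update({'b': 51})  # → {'y': 72, 'b': 51}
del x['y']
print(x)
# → {'b': 51}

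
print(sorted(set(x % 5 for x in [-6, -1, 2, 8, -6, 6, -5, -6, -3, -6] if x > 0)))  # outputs [1, 2, 3]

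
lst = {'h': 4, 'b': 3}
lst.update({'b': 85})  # {'h': 4, 'b': 85}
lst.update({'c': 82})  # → {'h': 4, 'b': 85, 'c': 82}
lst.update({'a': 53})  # {'h': 4, 'b': 85, 'c': 82, 'a': 53}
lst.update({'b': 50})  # {'h': 4, 'b': 50, 'c': 82, 'a': 53}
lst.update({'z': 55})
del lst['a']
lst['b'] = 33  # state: {'h': 4, 'b': 33, 'c': 82, 'z': 55}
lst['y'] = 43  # {'h': 4, 'b': 33, 'c': 82, 'z': 55, 'y': 43}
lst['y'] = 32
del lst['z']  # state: {'h': 4, 'b': 33, 'c': 82, 'y': 32}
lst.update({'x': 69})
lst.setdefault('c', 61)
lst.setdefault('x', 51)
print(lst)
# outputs {'h': 4, 'b': 33, 'c': 82, 'y': 32, 'x': 69}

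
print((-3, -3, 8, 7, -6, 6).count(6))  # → 1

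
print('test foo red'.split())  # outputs ['test', 'foo', 'red']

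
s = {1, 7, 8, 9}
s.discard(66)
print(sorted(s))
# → [1, 7, 8, 9]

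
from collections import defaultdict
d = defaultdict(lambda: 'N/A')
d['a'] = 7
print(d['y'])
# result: N/A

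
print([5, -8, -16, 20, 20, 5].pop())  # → 5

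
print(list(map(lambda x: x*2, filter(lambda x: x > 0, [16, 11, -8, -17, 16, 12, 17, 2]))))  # [32, 22, 32, 24, 34, 4]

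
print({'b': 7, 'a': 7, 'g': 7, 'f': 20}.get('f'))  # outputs 20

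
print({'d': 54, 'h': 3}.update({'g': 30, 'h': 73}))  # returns None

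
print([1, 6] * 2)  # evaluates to [1, 6, 1, 6]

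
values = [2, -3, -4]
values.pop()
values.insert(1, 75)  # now [2, 75, -3]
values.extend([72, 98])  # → [2, 75, -3, 72, 98]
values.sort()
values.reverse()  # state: [98, 75, 72, 2, -3]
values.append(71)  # [98, 75, 72, 2, -3, 71]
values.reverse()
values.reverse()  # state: [98, 75, 72, 2, -3, 71]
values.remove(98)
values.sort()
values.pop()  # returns 75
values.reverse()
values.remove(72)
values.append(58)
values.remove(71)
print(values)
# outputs [2, -3, 58]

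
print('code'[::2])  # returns cd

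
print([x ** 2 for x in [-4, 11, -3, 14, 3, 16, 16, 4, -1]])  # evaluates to [16, 121, 9, 196, 9, 256, 256, 16, 1]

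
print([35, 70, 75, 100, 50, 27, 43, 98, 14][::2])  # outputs [35, 75, 50, 43, 14]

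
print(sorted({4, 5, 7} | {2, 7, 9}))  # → [2, 4, 5, 7, 9]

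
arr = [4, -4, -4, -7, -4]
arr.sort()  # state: [-7, -4, -4, -4, 4]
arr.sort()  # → [-7, -4, -4, -4, 4]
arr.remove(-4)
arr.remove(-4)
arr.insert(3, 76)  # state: [-7, -4, 4, 76]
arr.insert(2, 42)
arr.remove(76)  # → [-7, -4, 42, 4]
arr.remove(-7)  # [-4, 42, 4]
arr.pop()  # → 4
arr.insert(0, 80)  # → [80, -4, 42]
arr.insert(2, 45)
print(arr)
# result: [80, -4, 45, 42]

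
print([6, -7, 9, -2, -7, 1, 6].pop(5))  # 1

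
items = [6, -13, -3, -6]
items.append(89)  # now [6, -13, -3, -6, 89]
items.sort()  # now [-13, -6, -3, 6, 89]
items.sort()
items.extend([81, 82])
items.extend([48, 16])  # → [-13, -6, -3, 6, 89, 81, 82, 48, 16]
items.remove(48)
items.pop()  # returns 16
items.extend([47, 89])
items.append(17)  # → [-13, -6, -3, 6, 89, 81, 82, 47, 89, 17]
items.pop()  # 17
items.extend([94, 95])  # [-13, -6, -3, 6, 89, 81, 82, 47, 89, 94, 95]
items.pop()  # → 95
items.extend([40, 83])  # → [-13, -6, -3, 6, 89, 81, 82, 47, 89, 94, 40, 83]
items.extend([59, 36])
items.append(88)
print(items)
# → [-13, -6, -3, 6, 89, 81, 82, 47, 89, 94, 40, 83, 59, 36, 88]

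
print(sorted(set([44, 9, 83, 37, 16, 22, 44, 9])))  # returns [9, 16, 22, 37, 44, 83]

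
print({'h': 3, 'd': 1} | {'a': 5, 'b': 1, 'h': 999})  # {'h': 999, 'd': 1, 'a': 5, 'b': 1}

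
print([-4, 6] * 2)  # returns [-4, 6, -4, 6]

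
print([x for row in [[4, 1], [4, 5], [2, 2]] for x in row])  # [4, 1, 4, 5, 2, 2]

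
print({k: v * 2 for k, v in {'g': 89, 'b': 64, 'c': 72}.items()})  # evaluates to {'g': 178, 'b': 128, 'c': 144}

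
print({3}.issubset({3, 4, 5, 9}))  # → True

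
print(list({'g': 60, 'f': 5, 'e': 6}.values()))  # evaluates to [60, 5, 6]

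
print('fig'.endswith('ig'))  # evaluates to True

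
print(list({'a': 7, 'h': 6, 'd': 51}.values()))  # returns [7, 6, 51]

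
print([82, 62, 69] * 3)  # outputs [82, 62, 69, 82, 62, 69, 82, 62, 69]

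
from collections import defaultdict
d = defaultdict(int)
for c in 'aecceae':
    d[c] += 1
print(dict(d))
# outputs {'a': 2, 'e': 3, 'c': 2}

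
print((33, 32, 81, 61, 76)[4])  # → 76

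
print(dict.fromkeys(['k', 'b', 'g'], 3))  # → {'k': 3, 'b': 3, 'g': 3}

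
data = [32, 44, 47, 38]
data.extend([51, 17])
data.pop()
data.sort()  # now [32, 38, 44, 47, 51]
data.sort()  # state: [32, 38, 44, 47, 51]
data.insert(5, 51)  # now [32, 38, 44, 47, 51, 51]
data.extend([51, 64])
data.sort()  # [32, 38, 44, 47, 51, 51, 51, 64]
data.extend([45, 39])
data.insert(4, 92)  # [32, 38, 44, 47, 92, 51, 51, 51, 64, 45, 39]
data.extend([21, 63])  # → [32, 38, 44, 47, 92, 51, 51, 51, 64, 45, 39, 21, 63]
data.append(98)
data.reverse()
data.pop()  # 32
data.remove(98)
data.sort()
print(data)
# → [21, 38, 39, 44, 45, 47, 51, 51, 51, 63, 64, 92]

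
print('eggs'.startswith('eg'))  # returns True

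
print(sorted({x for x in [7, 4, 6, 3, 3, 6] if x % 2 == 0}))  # [4, 6]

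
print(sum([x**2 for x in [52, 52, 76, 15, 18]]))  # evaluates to 11733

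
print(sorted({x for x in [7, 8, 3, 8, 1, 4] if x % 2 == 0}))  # [4, 8]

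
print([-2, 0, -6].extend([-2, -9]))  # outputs None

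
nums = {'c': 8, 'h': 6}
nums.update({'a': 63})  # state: {'c': 8, 'h': 6, 'a': 63}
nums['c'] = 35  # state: {'c': 35, 'h': 6, 'a': 63}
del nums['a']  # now {'c': 35, 'h': 6}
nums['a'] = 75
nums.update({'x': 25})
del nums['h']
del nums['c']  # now {'a': 75, 'x': 25}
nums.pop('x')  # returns 25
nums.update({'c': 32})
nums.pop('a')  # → 75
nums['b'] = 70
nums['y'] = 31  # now {'c': 32, 'b': 70, 'y': 31}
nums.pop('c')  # 32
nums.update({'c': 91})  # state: {'b': 70, 'y': 31, 'c': 91}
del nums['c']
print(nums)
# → {'b': 70, 'y': 31}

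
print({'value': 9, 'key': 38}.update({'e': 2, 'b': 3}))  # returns None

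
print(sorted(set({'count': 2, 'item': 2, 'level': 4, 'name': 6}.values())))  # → [2, 4, 6]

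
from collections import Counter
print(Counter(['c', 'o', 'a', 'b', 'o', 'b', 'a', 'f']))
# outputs Counter({'o': 2, 'a': 2, 'b': 2, 'c': 1, 'f': 1})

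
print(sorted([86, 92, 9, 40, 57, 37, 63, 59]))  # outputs [9, 37, 40, 57, 59, 63, 86, 92]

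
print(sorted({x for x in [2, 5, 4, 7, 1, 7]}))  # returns [1, 2, 4, 5, 7]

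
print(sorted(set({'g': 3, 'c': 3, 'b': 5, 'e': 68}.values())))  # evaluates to [3, 5, 68]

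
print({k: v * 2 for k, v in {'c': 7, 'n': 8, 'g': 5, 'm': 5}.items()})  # {'c': 14, 'n': 16, 'g': 10, 'm': 10}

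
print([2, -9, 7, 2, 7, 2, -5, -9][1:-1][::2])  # [-9, 2, 2]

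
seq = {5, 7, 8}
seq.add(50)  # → {5, 7, 8, 50}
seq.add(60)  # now {5, 7, 8, 50, 60}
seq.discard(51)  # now {5, 7, 8, 50, 60}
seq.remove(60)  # {5, 7, 8, 50}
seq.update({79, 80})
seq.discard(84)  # {5, 7, 8, 50, 79, 80}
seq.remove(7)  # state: {5, 8, 50, 79, 80}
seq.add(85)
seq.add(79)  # {5, 8, 50, 79, 80, 85}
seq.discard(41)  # {5, 8, 50, 79, 80, 85}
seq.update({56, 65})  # {5, 8, 50, 56, 65, 79, 80, 85}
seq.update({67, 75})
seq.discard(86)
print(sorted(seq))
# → [5, 8, 50, 56, 65, 67, 75, 79, 80, 85]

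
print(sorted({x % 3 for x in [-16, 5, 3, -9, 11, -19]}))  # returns [0, 2]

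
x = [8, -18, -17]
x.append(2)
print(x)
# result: [8, -18, -17, 2]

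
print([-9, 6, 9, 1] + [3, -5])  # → [-9, 6, 9, 1, 3, -5]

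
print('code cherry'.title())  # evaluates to Code Cherry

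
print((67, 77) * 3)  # (67, 77, 67, 77, 67, 77)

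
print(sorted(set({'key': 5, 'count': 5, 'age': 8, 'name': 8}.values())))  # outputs [5, 8]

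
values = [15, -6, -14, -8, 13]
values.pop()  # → 13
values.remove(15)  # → [-6, -14, -8]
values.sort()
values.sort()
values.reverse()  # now [-6, -8, -14]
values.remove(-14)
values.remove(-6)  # [-8]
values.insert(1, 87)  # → [-8, 87]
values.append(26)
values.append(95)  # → [-8, 87, 26, 95]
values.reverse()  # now [95, 26, 87, -8]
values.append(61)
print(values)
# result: [95, 26, 87, -8, 61]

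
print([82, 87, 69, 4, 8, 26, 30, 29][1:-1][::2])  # [87, 4, 26]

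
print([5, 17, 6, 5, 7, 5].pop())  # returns 5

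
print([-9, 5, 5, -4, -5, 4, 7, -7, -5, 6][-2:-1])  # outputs [-5]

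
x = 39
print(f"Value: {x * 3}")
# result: Value: 117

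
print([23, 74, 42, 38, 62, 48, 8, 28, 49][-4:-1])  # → [48, 8, 28]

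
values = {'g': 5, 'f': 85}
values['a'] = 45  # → {'g': 5, 'f': 85, 'a': 45}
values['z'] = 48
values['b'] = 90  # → {'g': 5, 'f': 85, 'a': 45, 'z': 48, 'b': 90}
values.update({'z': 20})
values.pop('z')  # 20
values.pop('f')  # 85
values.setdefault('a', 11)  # 45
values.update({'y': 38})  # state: {'g': 5, 'a': 45, 'b': 90, 'y': 38}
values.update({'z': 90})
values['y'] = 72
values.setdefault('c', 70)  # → 70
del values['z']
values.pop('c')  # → 70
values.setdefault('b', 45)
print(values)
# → {'g': 5, 'a': 45, 'b': 90, 'y': 72}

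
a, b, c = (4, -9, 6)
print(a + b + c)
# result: 1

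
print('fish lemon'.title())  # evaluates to Fish Lemon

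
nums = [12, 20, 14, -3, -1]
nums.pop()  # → -1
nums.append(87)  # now [12, 20, 14, -3, 87]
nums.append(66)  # [12, 20, 14, -3, 87, 66]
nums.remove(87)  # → [12, 20, 14, -3, 66]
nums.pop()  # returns 66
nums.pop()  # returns -3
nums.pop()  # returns 14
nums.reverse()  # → [20, 12]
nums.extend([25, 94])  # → [20, 12, 25, 94]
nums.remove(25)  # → [20, 12, 94]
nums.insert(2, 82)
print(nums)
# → [20, 12, 82, 94]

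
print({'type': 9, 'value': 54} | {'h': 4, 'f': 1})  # {'type': 9, 'value': 54, 'h': 4, 'f': 1}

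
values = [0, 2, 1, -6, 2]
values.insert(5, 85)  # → [0, 2, 1, -6, 2, 85]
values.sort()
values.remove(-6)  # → [0, 1, 2, 2, 85]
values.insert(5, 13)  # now [0, 1, 2, 2, 85, 13]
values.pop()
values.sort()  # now [0, 1, 2, 2, 85]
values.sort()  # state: [0, 1, 2, 2, 85]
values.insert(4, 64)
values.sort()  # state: [0, 1, 2, 2, 64, 85]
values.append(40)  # [0, 1, 2, 2, 64, 85, 40]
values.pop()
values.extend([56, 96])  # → [0, 1, 2, 2, 64, 85, 56, 96]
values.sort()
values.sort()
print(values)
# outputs [0, 1, 2, 2, 56, 64, 85, 96]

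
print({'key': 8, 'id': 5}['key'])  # 8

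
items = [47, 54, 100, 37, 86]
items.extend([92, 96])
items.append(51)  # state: [47, 54, 100, 37, 86, 92, 96, 51]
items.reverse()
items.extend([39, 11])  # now [51, 96, 92, 86, 37, 100, 54, 47, 39, 11]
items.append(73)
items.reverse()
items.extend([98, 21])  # [73, 11, 39, 47, 54, 100, 37, 86, 92, 96, 51, 98, 21]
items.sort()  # [11, 21, 37, 39, 47, 51, 54, 73, 86, 92, 96, 98, 100]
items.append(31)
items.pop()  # 31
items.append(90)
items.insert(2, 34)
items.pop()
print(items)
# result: [11, 21, 34, 37, 39, 47, 51, 54, 73, 86, 92, 96, 98, 100]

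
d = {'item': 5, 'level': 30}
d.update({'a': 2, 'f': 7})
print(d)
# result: {'item': 5, 'level': 30, 'a': 2, 'f': 7}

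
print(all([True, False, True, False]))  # False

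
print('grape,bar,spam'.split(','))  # ['grape', 'bar', 'spam']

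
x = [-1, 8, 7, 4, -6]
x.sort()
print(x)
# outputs [-6, -1, 4, 7, 8]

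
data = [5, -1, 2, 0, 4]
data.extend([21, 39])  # [5, -1, 2, 0, 4, 21, 39]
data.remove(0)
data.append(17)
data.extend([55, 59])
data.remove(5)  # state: [-1, 2, 4, 21, 39, 17, 55, 59]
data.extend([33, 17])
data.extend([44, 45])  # [-1, 2, 4, 21, 39, 17, 55, 59, 33, 17, 44, 45]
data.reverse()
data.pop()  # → -1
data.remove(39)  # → [45, 44, 17, 33, 59, 55, 17, 21, 4, 2]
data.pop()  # 2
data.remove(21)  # [45, 44, 17, 33, 59, 55, 17, 4]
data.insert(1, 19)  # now [45, 19, 44, 17, 33, 59, 55, 17, 4]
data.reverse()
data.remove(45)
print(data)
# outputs [4, 17, 55, 59, 33, 17, 44, 19]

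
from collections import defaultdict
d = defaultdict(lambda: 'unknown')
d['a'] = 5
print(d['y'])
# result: unknown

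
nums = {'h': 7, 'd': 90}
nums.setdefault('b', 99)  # 99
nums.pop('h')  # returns 7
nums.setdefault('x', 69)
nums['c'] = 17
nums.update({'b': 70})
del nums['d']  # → {'b': 70, 'x': 69, 'c': 17}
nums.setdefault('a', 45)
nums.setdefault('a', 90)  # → 45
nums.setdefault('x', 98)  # 69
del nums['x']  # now {'b': 70, 'c': 17, 'a': 45}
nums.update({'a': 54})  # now {'b': 70, 'c': 17, 'a': 54}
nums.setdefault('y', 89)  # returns 89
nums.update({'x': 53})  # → {'b': 70, 'c': 17, 'a': 54, 'y': 89, 'x': 53}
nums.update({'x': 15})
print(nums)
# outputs {'b': 70, 'c': 17, 'a': 54, 'y': 89, 'x': 15}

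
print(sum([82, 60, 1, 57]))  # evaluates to 200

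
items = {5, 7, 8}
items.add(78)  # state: {5, 7, 8, 78}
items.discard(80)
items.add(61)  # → {5, 7, 8, 61, 78}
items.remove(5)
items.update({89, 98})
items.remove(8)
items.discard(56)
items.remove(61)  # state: {7, 78, 89, 98}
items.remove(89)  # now {7, 78, 98}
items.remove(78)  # {7, 98}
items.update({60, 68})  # {7, 60, 68, 98}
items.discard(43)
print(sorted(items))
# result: [7, 60, 68, 98]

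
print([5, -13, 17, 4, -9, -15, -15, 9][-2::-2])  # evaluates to [-15, -9, 17, 5]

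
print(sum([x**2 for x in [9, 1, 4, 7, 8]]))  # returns 211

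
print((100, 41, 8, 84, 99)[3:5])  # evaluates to (84, 99)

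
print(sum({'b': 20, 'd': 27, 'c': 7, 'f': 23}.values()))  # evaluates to 77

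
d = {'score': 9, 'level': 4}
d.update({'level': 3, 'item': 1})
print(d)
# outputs {'score': 9, 'level': 3, 'item': 1}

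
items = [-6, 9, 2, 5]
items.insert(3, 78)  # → [-6, 9, 2, 78, 5]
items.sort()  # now [-6, 2, 5, 9, 78]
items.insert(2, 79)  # [-6, 2, 79, 5, 9, 78]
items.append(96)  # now [-6, 2, 79, 5, 9, 78, 96]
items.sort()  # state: [-6, 2, 5, 9, 78, 79, 96]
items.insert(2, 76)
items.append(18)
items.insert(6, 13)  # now [-6, 2, 76, 5, 9, 78, 13, 79, 96, 18]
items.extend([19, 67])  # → [-6, 2, 76, 5, 9, 78, 13, 79, 96, 18, 19, 67]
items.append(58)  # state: [-6, 2, 76, 5, 9, 78, 13, 79, 96, 18, 19, 67, 58]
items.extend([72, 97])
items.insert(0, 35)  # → [35, -6, 2, 76, 5, 9, 78, 13, 79, 96, 18, 19, 67, 58, 72, 97]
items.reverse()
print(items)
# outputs [97, 72, 58, 67, 19, 18, 96, 79, 13, 78, 9, 5, 76, 2, -6, 35]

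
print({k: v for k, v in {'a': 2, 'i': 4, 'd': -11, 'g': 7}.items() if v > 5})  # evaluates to {'g': 7}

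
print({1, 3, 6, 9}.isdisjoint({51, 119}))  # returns True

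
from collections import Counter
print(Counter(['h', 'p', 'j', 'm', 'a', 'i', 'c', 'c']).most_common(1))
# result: [('c', 2)]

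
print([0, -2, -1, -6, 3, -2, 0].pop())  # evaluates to 0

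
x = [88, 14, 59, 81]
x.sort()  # [14, 59, 81, 88]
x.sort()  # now [14, 59, 81, 88]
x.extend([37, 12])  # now [14, 59, 81, 88, 37, 12]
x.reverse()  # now [12, 37, 88, 81, 59, 14]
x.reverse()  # [14, 59, 81, 88, 37, 12]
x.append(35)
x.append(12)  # [14, 59, 81, 88, 37, 12, 35, 12]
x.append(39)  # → [14, 59, 81, 88, 37, 12, 35, 12, 39]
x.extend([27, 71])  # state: [14, 59, 81, 88, 37, 12, 35, 12, 39, 27, 71]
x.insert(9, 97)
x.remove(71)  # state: [14, 59, 81, 88, 37, 12, 35, 12, 39, 97, 27]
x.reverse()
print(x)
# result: [27, 97, 39, 12, 35, 12, 37, 88, 81, 59, 14]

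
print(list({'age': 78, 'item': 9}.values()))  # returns [78, 9]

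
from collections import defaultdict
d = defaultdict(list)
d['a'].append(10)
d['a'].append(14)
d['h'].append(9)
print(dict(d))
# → {'a': [10, 14], 'h': [9]}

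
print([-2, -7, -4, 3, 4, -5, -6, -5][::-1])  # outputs [-5, -6, -5, 4, 3, -4, -7, -2]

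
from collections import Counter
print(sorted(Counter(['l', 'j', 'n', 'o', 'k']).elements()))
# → ['j', 'k', 'l', 'n', 'o']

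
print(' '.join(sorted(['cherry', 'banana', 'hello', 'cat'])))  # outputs banana cat cherry hello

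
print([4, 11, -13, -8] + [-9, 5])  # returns [4, 11, -13, -8, -9, 5]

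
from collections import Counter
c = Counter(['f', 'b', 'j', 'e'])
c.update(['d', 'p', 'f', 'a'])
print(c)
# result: Counter({'f': 2, 'b': 1, 'j': 1, 'e': 1, 'd': 1, 'p': 1, 'a': 1})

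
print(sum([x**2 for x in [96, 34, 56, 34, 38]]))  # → 16108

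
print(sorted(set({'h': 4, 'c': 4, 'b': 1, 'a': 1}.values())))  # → [1, 4]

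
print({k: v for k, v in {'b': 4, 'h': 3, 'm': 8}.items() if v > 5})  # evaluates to {'m': 8}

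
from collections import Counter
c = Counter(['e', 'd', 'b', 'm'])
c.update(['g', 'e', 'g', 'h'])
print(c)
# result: Counter({'e': 2, 'g': 2, 'd': 1, 'b': 1, 'm': 1, 'h': 1})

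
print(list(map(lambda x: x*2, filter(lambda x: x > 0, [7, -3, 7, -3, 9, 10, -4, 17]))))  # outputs [14, 14, 18, 20, 34]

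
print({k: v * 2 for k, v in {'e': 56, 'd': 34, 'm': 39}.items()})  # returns {'e': 112, 'd': 68, 'm': 78}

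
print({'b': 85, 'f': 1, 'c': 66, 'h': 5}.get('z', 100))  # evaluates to 100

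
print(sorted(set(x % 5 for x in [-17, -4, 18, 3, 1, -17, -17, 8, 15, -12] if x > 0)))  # [0, 1, 3]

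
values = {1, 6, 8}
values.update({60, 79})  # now {1, 6, 8, 60, 79}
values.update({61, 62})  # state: {1, 6, 8, 60, 61, 62, 79}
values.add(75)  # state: {1, 6, 8, 60, 61, 62, 75, 79}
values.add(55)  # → {1, 6, 8, 55, 60, 61, 62, 75, 79}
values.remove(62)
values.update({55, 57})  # {1, 6, 8, 55, 57, 60, 61, 75, 79}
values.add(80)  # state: {1, 6, 8, 55, 57, 60, 61, 75, 79, 80}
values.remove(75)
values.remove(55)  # {1, 6, 8, 57, 60, 61, 79, 80}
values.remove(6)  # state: {1, 8, 57, 60, 61, 79, 80}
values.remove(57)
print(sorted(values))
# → [1, 8, 60, 61, 79, 80]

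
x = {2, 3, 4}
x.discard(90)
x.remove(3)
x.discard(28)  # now {2, 4}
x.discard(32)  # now {2, 4}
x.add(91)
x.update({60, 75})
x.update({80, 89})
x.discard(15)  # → {2, 4, 60, 75, 80, 89, 91}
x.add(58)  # {2, 4, 58, 60, 75, 80, 89, 91}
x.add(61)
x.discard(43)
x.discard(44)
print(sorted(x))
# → [2, 4, 58, 60, 61, 75, 80, 89, 91]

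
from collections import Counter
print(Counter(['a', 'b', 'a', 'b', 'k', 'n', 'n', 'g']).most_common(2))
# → [('a', 2), ('b', 2)]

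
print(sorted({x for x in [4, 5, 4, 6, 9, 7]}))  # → [4, 5, 6, 7, 9]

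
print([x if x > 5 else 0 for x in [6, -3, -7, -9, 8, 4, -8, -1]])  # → [6, 0, 0, 0, 8, 0, 0, 0]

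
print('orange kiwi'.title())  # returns Orange Kiwi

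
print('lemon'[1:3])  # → em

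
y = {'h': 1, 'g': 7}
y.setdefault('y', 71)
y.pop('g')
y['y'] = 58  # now {'h': 1, 'y': 58}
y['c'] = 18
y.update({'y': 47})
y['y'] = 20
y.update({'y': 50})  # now {'h': 1, 'y': 50, 'c': 18}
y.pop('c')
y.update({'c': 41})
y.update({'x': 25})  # {'h': 1, 'y': 50, 'c': 41, 'x': 25}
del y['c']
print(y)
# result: {'h': 1, 'y': 50, 'x': 25}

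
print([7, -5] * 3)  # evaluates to [7, -5, 7, -5, 7, -5]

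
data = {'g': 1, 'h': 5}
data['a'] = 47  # {'g': 1, 'h': 5, 'a': 47}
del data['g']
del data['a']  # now {'h': 5}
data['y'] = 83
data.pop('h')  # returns 5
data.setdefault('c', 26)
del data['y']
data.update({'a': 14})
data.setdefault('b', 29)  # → 29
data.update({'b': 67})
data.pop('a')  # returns 14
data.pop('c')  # 26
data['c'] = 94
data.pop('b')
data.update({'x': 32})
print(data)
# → {'c': 94, 'x': 32}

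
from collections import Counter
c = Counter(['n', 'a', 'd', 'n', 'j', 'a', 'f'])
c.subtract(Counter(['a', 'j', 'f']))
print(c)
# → Counter({'n': 2, 'a': 1, 'd': 1, 'j': 0, 'f': 0})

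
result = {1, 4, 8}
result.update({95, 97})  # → {1, 4, 8, 95, 97}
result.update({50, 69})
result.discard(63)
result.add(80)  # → {1, 4, 8, 50, 69, 80, 95, 97}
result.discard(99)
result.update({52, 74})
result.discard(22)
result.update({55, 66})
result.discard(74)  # {1, 4, 8, 50, 52, 55, 66, 69, 80, 95, 97}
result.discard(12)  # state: {1, 4, 8, 50, 52, 55, 66, 69, 80, 95, 97}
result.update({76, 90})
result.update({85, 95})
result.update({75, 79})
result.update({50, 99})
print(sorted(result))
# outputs [1, 4, 8, 50, 52, 55, 66, 69, 75, 76, 79, 80, 85, 90, 95, 97, 99]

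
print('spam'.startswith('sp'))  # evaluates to True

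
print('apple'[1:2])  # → p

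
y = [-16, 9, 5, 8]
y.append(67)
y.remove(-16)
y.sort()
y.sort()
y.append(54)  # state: [5, 8, 9, 67, 54]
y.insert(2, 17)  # [5, 8, 17, 9, 67, 54]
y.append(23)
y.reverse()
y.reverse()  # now [5, 8, 17, 9, 67, 54, 23]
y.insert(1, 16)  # [5, 16, 8, 17, 9, 67, 54, 23]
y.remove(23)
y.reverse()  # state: [54, 67, 9, 17, 8, 16, 5]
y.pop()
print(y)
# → [54, 67, 9, 17, 8, 16]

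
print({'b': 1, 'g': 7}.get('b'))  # 1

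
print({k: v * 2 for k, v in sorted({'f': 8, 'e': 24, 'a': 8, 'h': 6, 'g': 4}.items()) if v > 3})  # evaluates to {'a': 16, 'e': 48, 'f': 16, 'g': 8, 'h': 12}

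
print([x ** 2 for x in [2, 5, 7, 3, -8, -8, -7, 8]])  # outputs [4, 25, 49, 9, 64, 64, 49, 64]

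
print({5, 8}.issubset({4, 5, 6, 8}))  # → True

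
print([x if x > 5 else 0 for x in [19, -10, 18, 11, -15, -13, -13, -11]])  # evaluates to [19, 0, 18, 11, 0, 0, 0, 0]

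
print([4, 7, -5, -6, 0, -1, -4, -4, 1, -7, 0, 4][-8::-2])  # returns [0, -5, 4]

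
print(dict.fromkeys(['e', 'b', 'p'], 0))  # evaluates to {'e': 0, 'b': 0, 'p': 0}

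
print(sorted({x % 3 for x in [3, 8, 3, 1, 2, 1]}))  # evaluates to [0, 1, 2]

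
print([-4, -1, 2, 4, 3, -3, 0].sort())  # None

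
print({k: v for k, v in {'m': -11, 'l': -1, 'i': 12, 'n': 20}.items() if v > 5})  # {'i': 12, 'n': 20}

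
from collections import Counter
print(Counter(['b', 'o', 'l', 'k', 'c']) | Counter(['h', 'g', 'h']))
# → Counter({'h': 2, 'b': 1, 'o': 1, 'l': 1, 'k': 1, 'c': 1, 'g': 1})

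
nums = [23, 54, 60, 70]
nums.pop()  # 70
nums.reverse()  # [60, 54, 23]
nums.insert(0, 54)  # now [54, 60, 54, 23]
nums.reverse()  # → [23, 54, 60, 54]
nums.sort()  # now [23, 54, 54, 60]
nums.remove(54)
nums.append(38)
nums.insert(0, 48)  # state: [48, 23, 54, 60, 38]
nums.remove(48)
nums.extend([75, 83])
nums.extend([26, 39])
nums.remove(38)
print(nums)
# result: [23, 54, 60, 75, 83, 26, 39]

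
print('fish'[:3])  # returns fis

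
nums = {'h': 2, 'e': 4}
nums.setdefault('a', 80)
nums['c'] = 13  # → {'h': 2, 'e': 4, 'a': 80, 'c': 13}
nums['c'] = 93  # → {'h': 2, 'e': 4, 'a': 80, 'c': 93}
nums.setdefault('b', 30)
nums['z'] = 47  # {'h': 2, 'e': 4, 'a': 80, 'c': 93, 'b': 30, 'z': 47}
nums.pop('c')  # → 93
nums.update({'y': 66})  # {'h': 2, 'e': 4, 'a': 80, 'b': 30, 'z': 47, 'y': 66}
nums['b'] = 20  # {'h': 2, 'e': 4, 'a': 80, 'b': 20, 'z': 47, 'y': 66}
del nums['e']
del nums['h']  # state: {'a': 80, 'b': 20, 'z': 47, 'y': 66}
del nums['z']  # {'a': 80, 'b': 20, 'y': 66}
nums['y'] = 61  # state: {'a': 80, 'b': 20, 'y': 61}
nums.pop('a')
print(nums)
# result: {'b': 20, 'y': 61}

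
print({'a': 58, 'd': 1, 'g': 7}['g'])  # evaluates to 7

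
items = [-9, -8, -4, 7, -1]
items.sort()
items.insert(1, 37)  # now [-9, 37, -8, -4, -1, 7]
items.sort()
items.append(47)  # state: [-9, -8, -4, -1, 7, 37, 47]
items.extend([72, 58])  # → [-9, -8, -4, -1, 7, 37, 47, 72, 58]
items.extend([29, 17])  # [-9, -8, -4, -1, 7, 37, 47, 72, 58, 29, 17]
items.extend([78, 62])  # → [-9, -8, -4, -1, 7, 37, 47, 72, 58, 29, 17, 78, 62]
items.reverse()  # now [62, 78, 17, 29, 58, 72, 47, 37, 7, -1, -4, -8, -9]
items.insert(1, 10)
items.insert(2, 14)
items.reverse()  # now [-9, -8, -4, -1, 7, 37, 47, 72, 58, 29, 17, 78, 14, 10, 62]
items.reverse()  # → [62, 10, 14, 78, 17, 29, 58, 72, 47, 37, 7, -1, -4, -8, -9]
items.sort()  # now [-9, -8, -4, -1, 7, 10, 14, 17, 29, 37, 47, 58, 62, 72, 78]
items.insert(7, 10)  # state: [-9, -8, -4, -1, 7, 10, 14, 10, 17, 29, 37, 47, 58, 62, 72, 78]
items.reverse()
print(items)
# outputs [78, 72, 62, 58, 47, 37, 29, 17, 10, 14, 10, 7, -1, -4, -8, -9]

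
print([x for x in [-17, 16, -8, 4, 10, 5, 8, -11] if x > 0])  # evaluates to [16, 4, 10, 5, 8]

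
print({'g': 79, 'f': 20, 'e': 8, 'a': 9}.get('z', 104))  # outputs 104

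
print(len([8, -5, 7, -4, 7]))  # 5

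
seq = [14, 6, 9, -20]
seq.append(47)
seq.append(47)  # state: [14, 6, 9, -20, 47, 47]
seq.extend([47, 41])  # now [14, 6, 9, -20, 47, 47, 47, 41]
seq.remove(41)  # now [14, 6, 9, -20, 47, 47, 47]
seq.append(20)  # [14, 6, 9, -20, 47, 47, 47, 20]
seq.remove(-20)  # [14, 6, 9, 47, 47, 47, 20]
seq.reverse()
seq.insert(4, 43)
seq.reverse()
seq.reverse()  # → [20, 47, 47, 47, 43, 9, 6, 14]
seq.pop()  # 14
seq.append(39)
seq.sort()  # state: [6, 9, 20, 39, 43, 47, 47, 47]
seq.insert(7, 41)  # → [6, 9, 20, 39, 43, 47, 47, 41, 47]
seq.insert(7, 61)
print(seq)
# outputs [6, 9, 20, 39, 43, 47, 47, 61, 41, 47]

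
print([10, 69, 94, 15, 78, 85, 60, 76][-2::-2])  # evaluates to [60, 78, 94, 10]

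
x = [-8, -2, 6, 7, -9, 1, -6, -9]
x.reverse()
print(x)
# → [-9, -6, 1, -9, 7, 6, -2, -8]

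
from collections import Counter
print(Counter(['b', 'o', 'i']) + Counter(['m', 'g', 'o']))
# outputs Counter({'o': 2, 'b': 1, 'i': 1, 'm': 1, 'g': 1})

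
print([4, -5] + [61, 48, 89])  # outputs [4, -5, 61, 48, 89]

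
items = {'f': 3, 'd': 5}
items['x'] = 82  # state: {'f': 3, 'd': 5, 'x': 82}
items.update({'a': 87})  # {'f': 3, 'd': 5, 'x': 82, 'a': 87}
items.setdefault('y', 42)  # 42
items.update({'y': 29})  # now {'f': 3, 'd': 5, 'x': 82, 'a': 87, 'y': 29}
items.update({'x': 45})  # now {'f': 3, 'd': 5, 'x': 45, 'a': 87, 'y': 29}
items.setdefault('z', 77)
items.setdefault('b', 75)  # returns 75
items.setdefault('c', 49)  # 49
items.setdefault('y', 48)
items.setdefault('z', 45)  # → 77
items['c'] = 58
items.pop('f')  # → 3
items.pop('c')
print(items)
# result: {'d': 5, 'x': 45, 'a': 87, 'y': 29, 'z': 77, 'b': 75}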